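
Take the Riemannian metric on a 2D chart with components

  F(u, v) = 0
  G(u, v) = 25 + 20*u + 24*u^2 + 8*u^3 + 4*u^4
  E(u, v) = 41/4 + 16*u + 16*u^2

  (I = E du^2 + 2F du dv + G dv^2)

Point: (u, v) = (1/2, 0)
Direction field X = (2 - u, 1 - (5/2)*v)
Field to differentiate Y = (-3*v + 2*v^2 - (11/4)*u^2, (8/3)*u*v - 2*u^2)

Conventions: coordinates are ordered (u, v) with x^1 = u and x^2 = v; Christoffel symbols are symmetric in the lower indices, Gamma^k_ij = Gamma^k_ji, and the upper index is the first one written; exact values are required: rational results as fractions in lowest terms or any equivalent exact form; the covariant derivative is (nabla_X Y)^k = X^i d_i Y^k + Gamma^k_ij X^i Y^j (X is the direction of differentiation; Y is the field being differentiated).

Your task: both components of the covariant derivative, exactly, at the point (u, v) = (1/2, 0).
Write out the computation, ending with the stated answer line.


E = 89/4, F = 0, G = 169/4 at the point
E_u = 32, E_v = 0, F_u = 0, F_v = 0, G_u = 52, G_v = 0
EG - F^2 = 15041/16;  g^inv = (16/15041) * [[169/4, 0], [0, 89/4]]
first-kind symbols [ij,l] = (1/2)(d_i g_jl + d_j g_il - d_l g_ij): [uu,u] = E_u/2 = 16, [uu,v] = F_u - E_v/2 = 0, [uv,u] = E_v/2 = 0, [uv,v] = G_u/2 = 26, [vv,u] = F_v - G_u/2 = -26, [vv,v] = G_v/2 = 0
Gamma^u_ij = (G*[ij,u] - F*[ij,v])/(EG - F^2), Gamma^v_ij = (E*[ij,v] - F*[ij,u])/(EG - F^2)
Gamma_uuu = 64/89, Gamma_uuv = 0, Gamma_uvv = -104/89, Gamma_vuu = 0, Gamma_vuv = 8/13, Gamma_vvv = 0
X = (3/2, 1), Y = (-11/16, -1/2) at the point

Answer: (nabla_X Y)^u = -5185/712, (nabla_X Y)^v = -199/78


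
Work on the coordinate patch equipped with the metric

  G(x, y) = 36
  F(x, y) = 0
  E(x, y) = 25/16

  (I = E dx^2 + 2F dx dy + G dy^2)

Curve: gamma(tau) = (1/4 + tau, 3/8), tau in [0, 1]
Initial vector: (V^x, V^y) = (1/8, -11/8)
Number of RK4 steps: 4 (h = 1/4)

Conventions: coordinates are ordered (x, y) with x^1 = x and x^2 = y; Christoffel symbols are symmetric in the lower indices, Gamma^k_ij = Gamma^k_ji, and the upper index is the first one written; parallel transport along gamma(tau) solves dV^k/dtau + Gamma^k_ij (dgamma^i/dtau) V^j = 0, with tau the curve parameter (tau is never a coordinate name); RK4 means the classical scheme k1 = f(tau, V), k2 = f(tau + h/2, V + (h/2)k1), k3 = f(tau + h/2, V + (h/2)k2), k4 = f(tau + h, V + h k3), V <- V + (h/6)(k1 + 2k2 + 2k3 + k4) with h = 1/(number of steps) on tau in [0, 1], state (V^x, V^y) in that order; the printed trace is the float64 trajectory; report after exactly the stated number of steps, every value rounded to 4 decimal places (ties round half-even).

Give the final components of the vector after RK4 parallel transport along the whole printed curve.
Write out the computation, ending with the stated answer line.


gamma'(tau) = (1, 0); f(tau, V)^k = -Gamma^k_ij(gamma(tau)) gamma'^i(tau) V^j; h = 1/4; intermediate values shown to 6 dp
curve data and Christoffel symbols at the stage parameters:
  tau = 0.000000: gamma = (0.250000, 0.375000), gamma' = (1.000000, 0.000000); Gamma_xxx = 0.000000, Gamma_xxy = 0.000000, Gamma_xyy = 0.000000, Gamma_yxx = 0.000000, Gamma_yxy = 0.000000, Gamma_yyy = 0.000000
  tau = 0.125000: gamma = (0.375000, 0.375000), gamma' = (1.000000, 0.000000); Gamma_xxx = 0.000000, Gamma_xxy = 0.000000, Gamma_xyy = 0.000000, Gamma_yxx = 0.000000, Gamma_yxy = 0.000000, Gamma_yyy = 0.000000
  tau = 0.250000: gamma = (0.500000, 0.375000), gamma' = (1.000000, 0.000000); Gamma_xxx = 0.000000, Gamma_xxy = 0.000000, Gamma_xyy = 0.000000, Gamma_yxx = 0.000000, Gamma_yxy = 0.000000, Gamma_yyy = 0.000000
  tau = 0.375000: gamma = (0.625000, 0.375000), gamma' = (1.000000, 0.000000); Gamma_xxx = 0.000000, Gamma_xxy = 0.000000, Gamma_xyy = 0.000000, Gamma_yxx = 0.000000, Gamma_yxy = 0.000000, Gamma_yyy = 0.000000
  tau = 0.500000: gamma = (0.750000, 0.375000), gamma' = (1.000000, 0.000000); Gamma_xxx = 0.000000, Gamma_xxy = 0.000000, Gamma_xyy = 0.000000, Gamma_yxx = 0.000000, Gamma_yxy = 0.000000, Gamma_yyy = 0.000000
  tau = 0.625000: gamma = (0.875000, 0.375000), gamma' = (1.000000, 0.000000); Gamma_xxx = 0.000000, Gamma_xxy = 0.000000, Gamma_xyy = 0.000000, Gamma_yxx = 0.000000, Gamma_yxy = 0.000000, Gamma_yyy = 0.000000
  tau = 0.750000: gamma = (1.000000, 0.375000), gamma' = (1.000000, 0.000000); Gamma_xxx = 0.000000, Gamma_xxy = 0.000000, Gamma_xyy = 0.000000, Gamma_yxx = 0.000000, Gamma_yxy = 0.000000, Gamma_yyy = 0.000000
  tau = 0.875000: gamma = (1.125000, 0.375000), gamma' = (1.000000, 0.000000); Gamma_xxx = 0.000000, Gamma_xxy = 0.000000, Gamma_xyy = 0.000000, Gamma_yxx = 0.000000, Gamma_yxy = 0.000000, Gamma_yyy = 0.000000
  tau = 1.000000: gamma = (1.250000, 0.375000), gamma' = (1.000000, 0.000000); Gamma_xxx = 0.000000, Gamma_xxy = 0.000000, Gamma_xyy = 0.000000, Gamma_yxx = 0.000000, Gamma_yxy = 0.000000, Gamma_yyy = 0.000000
step 0: V^x = 0.1250, V^y = -1.3750
step 1: k1 = (0.000000, 0.000000), k2 = (0.000000, 0.000000), k3 = (0.000000, 0.000000), k4 = (0.000000, 0.000000); V <- V + (h/6)(k1 + 2k2 + 2k3 + k4): V^x = 0.1250, V^y = -1.3750
step 2: k1 = (0.000000, 0.000000), k2 = (0.000000, 0.000000), k3 = (0.000000, 0.000000), k4 = (0.000000, 0.000000); V <- V + (h/6)(k1 + 2k2 + 2k3 + k4): V^x = 0.1250, V^y = -1.3750
step 3: k1 = (0.000000, 0.000000), k2 = (0.000000, 0.000000), k3 = (0.000000, 0.000000), k4 = (0.000000, 0.000000); V <- V + (h/6)(k1 + 2k2 + 2k3 + k4): V^x = 0.1250, V^y = -1.3750
step 4: k1 = (0.000000, 0.000000), k2 = (0.000000, 0.000000), k3 = (0.000000, 0.000000), k4 = (0.000000, 0.000000); V <- V + (h/6)(k1 + 2k2 + 2k3 + k4): V^x = 0.1250, V^y = -1.3750

Answer: V^x = 0.1250, V^y = -1.3750


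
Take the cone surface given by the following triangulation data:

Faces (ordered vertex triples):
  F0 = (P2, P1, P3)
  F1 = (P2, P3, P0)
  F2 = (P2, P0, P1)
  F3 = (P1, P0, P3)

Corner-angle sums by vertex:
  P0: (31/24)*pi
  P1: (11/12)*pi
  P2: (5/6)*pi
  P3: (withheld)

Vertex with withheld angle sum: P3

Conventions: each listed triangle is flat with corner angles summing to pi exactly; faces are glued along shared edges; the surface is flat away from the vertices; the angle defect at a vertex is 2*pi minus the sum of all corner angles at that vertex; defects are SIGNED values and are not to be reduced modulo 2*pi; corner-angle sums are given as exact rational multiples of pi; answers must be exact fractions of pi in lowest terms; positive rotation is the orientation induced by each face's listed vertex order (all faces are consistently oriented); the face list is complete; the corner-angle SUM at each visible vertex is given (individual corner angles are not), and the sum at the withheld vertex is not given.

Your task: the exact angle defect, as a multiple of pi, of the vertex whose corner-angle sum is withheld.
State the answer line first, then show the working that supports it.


Answer: defect(P3) = (25/24)*pi

V = 4, E = 6, F = 4; chi = V - E + F = 2
Gauss-Bonnet: total defect = 2*pi*chi = 4*pi; visible defects sum to (71/24)*pi


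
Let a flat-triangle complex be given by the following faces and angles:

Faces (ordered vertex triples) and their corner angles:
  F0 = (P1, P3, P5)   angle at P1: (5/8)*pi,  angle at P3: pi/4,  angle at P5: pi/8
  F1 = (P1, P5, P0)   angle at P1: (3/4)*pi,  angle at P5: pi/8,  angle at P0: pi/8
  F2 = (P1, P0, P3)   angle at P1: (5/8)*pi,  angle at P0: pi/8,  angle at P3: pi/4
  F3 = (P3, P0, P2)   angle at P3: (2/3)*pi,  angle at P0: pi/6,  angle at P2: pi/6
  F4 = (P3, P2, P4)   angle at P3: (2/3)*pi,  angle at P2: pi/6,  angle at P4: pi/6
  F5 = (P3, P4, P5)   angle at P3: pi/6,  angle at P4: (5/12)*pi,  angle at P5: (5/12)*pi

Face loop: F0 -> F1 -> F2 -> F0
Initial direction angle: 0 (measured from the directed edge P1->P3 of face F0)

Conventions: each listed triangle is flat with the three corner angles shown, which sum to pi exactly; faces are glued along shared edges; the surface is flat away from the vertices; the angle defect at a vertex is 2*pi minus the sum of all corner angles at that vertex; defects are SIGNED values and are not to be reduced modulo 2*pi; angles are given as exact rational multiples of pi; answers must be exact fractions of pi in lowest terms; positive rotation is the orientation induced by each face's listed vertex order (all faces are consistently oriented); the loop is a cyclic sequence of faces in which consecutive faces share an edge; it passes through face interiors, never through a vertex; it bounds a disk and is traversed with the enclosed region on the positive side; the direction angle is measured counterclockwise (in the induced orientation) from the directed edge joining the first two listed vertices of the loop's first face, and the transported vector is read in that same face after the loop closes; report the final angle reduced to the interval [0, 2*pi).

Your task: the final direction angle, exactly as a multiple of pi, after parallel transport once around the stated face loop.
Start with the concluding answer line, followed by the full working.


Answer: final direction angle = 0

enclosed vertex P1: corner angles sum to 2*pi, defect = 2*pi - 2*pi = 0
transport around the loop rotates by the sum of enclosed defects; add to the initial angle mod 2*pi
final angle = 0 + 0 = 0 (mod 2*pi)


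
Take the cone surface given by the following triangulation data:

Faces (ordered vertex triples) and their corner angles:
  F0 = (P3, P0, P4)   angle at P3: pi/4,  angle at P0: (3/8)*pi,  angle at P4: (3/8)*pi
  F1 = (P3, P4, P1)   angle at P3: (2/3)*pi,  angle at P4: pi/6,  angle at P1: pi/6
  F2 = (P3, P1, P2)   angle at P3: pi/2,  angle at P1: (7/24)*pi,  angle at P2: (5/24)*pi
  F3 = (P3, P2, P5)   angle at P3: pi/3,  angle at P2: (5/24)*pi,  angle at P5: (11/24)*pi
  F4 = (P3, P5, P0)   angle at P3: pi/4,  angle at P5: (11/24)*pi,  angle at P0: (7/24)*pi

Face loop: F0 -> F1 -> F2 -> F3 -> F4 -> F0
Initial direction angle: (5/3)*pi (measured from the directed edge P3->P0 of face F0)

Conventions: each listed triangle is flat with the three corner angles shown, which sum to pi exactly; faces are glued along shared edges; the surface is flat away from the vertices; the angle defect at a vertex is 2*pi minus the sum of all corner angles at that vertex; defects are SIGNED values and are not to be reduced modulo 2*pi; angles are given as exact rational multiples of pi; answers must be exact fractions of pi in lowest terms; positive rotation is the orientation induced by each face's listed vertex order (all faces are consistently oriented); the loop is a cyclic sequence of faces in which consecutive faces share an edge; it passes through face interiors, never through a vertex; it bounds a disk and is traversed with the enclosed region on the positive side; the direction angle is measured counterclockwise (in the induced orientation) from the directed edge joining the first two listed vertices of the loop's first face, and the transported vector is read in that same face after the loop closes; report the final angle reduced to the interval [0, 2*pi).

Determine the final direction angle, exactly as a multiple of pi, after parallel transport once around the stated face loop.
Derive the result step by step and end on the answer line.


enclosed vertex P3: corner angles sum to 2*pi, defect = 2*pi - 2*pi = 0
the final direction is the initial angle plus the enclosed defects, taken mod 2*pi in the induced orientation
final angle = (5/3)*pi + 0 = (5/3)*pi (mod 2*pi)

Answer: final direction angle = (5/3)*pi


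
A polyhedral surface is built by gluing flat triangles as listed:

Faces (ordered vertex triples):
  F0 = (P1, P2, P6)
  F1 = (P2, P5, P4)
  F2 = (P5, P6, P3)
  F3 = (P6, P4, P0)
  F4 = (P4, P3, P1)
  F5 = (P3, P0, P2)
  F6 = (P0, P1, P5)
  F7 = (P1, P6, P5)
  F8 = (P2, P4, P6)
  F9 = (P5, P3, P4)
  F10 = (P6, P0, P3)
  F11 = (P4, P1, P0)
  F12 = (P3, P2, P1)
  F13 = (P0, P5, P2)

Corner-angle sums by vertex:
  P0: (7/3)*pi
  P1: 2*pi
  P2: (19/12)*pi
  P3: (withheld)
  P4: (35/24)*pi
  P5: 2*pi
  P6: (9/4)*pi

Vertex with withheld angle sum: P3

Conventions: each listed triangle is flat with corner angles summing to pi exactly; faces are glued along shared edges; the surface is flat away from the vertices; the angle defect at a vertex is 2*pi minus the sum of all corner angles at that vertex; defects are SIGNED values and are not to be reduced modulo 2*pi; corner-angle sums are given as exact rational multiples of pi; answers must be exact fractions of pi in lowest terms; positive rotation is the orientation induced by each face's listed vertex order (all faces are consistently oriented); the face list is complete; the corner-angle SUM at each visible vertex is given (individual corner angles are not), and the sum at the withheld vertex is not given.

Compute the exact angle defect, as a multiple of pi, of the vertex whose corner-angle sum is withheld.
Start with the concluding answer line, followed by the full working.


Answer: defect(P3) = (-3/8)*pi

V = 7, E = 21, F = 14; chi = V - E + F = 0
Gauss-Bonnet: total defect = 2*pi*chi = 0; visible defects sum to (3/8)*pi


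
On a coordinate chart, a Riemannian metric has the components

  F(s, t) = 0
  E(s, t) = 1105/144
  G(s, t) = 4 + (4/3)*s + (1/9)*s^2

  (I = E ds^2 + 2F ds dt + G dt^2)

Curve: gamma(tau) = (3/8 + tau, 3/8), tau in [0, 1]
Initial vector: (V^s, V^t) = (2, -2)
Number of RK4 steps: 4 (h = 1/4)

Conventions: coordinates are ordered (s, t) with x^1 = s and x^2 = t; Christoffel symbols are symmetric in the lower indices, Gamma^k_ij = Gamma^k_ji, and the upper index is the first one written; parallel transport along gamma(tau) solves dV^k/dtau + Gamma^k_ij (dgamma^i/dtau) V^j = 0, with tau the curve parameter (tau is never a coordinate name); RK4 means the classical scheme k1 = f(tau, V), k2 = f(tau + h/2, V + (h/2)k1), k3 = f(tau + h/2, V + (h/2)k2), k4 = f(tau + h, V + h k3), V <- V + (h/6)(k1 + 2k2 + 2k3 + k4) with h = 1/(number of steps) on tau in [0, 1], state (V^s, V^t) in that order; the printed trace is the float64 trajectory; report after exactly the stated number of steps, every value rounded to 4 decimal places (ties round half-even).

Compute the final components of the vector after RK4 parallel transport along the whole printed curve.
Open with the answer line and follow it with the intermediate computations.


Answer: V^s = 2.0000, V^t = -1.7288

gamma'(tau) = (1, 0); f(tau, V)^k = -Gamma^k_ij(gamma(tau)) gamma'^i(tau) V^j; h = 1/4; intermediate values shown to 6 dp
curve data and Christoffel symbols at the stage parameters:
  tau = 0.000000: gamma = (0.375000, 0.375000), gamma' = (1.000000, 0.000000); Gamma_sss = 0.000000, Gamma_sst = 0.000000, Gamma_stt = -0.092308, Gamma_tss = 0.000000, Gamma_tst = 0.156863, Gamma_ttt = 0.000000
  tau = 0.125000: gamma = (0.500000, 0.375000), gamma' = (1.000000, 0.000000); Gamma_sss = 0.000000, Gamma_sst = 0.000000, Gamma_stt = -0.094118, Gamma_tss = 0.000000, Gamma_tst = 0.153846, Gamma_ttt = 0.000000
  tau = 0.250000: gamma = (0.625000, 0.375000), gamma' = (1.000000, 0.000000); Gamma_sss = 0.000000, Gamma_sst = 0.000000, Gamma_stt = -0.095928, Gamma_tss = 0.000000, Gamma_tst = 0.150943, Gamma_ttt = 0.000000
  tau = 0.375000: gamma = (0.750000, 0.375000), gamma' = (1.000000, 0.000000); Gamma_sss = 0.000000, Gamma_sst = 0.000000, Gamma_stt = -0.097738, Gamma_tss = 0.000000, Gamma_tst = 0.148148, Gamma_ttt = 0.000000
  tau = 0.500000: gamma = (0.875000, 0.375000), gamma' = (1.000000, 0.000000); Gamma_sss = 0.000000, Gamma_sst = 0.000000, Gamma_stt = -0.099548, Gamma_tss = 0.000000, Gamma_tst = 0.145455, Gamma_ttt = 0.000000
  tau = 0.625000: gamma = (1.000000, 0.375000), gamma' = (1.000000, 0.000000); Gamma_sss = 0.000000, Gamma_sst = 0.000000, Gamma_stt = -0.101357, Gamma_tss = 0.000000, Gamma_tst = 0.142857, Gamma_ttt = 0.000000
  tau = 0.750000: gamma = (1.125000, 0.375000), gamma' = (1.000000, 0.000000); Gamma_sss = 0.000000, Gamma_sst = 0.000000, Gamma_stt = -0.103167, Gamma_tss = 0.000000, Gamma_tst = 0.140351, Gamma_ttt = 0.000000
  tau = 0.875000: gamma = (1.250000, 0.375000), gamma' = (1.000000, 0.000000); Gamma_sss = 0.000000, Gamma_sst = 0.000000, Gamma_stt = -0.104977, Gamma_tss = 0.000000, Gamma_tst = 0.137931, Gamma_ttt = 0.000000
  tau = 1.000000: gamma = (1.375000, 0.375000), gamma' = (1.000000, 0.000000); Gamma_sss = 0.000000, Gamma_sst = 0.000000, Gamma_stt = -0.106787, Gamma_tss = 0.000000, Gamma_tst = 0.135593, Gamma_ttt = 0.000000
step 0: V^s = 2.0000, V^t = -2.0000
step 1: k1 = (0.000000, 0.313725), k2 = (0.000000, 0.301659), k3 = (0.000000, 0.301891), k4 = (0.000000, 0.290495); V <- V + (h/6)(k1 + 2k2 + 2k3 + k4): V^s = 2.0000, V^t = -1.9245
step 2: k1 = (0.000000, 0.290495), k2 = (0.000000, 0.279736), k3 = (0.000000, 0.279935), k4 = (0.000000, 0.269752); V <- V + (h/6)(k1 + 2k2 + 2k3 + k4): V^s = 2.0000, V^t = -1.8545
step 3: k1 = (0.000000, 0.269752), k2 = (0.000000, 0.260118), k3 = (0.000000, 0.260290), k4 = (0.000000, 0.251154); V <- V + (h/6)(k1 + 2k2 + 2k3 + k4): V^s = 2.0000, V^t = -1.7895
step 4: k1 = (0.000000, 0.251154), k2 = (0.000000, 0.242494), k3 = (0.000000, 0.242643), k4 = (0.000000, 0.234415); V <- V + (h/6)(k1 + 2k2 + 2k3 + k4): V^s = 2.0000, V^t = -1.7288


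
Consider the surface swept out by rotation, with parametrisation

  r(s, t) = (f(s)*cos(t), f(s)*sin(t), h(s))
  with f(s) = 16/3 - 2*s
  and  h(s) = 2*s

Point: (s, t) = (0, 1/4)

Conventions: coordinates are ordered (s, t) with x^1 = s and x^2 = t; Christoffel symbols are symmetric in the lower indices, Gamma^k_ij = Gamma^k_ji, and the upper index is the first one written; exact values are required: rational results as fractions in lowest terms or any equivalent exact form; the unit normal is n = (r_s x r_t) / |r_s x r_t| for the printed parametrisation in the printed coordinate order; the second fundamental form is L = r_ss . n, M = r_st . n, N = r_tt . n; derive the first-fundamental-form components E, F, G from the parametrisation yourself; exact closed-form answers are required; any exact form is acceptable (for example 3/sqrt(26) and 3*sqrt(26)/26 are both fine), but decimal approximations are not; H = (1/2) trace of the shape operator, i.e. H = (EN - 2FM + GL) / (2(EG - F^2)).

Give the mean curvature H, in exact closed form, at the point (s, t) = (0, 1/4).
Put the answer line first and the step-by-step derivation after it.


Answer: H = 3*sqrt(2)/64

f = 16/3, f' = -2, f'' = 0, h' = 2, h'' = 0
E = 8, F = 0, G = 256/9; answer radicand W^2 = 8
unnormalised second-form numerators: l = 0, m = 0, n = 32/3; L = l/sqrt(8), and similarly M = m/sqrt(W^2), N = n/sqrt(W^2)
H = (E*n - 2*F*m + G*l) / (2*(EG - F^2)*sqrt(W^2)); E*n - 2*F*m + G*l = 256/3, EG - F^2 = 2048/9, so H = (3/16)/sqrt(8)


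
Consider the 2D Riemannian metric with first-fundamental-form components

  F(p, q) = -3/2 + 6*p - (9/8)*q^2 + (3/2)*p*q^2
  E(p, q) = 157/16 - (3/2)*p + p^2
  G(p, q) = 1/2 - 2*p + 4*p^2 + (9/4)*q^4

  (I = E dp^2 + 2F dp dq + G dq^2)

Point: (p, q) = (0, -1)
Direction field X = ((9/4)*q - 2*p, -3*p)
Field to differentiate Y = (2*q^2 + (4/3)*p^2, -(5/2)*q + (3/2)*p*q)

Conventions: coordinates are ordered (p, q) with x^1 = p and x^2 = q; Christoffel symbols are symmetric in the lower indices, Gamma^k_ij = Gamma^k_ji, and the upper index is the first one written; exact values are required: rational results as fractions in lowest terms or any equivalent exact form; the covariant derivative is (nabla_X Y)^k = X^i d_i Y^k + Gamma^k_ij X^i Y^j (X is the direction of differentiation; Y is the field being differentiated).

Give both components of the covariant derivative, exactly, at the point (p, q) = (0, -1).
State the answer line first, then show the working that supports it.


Answer: (nabla_X Y)^p = -4131/1286, (nabla_X Y)^q = -51021/5144

E = 157/16, F = -21/8, G = 11/4 at the point
E_p = -3/2, E_q = 0, F_p = 15/2, F_q = 9/4, G_p = -2, G_q = -9
EG - F^2 = 643/32;  g^inv = (32/643) * [[11/4, 21/8], [21/8, 157/16]]
first-kind symbols [ij,l] = (1/2)(d_i g_jl + d_j g_il - d_l g_ij): [pp,p] = E_p/2 = -3/4, [pp,q] = F_p - E_q/2 = 15/2, [pq,p] = E_q/2 = 0, [pq,q] = G_p/2 = -1, [qq,p] = F_q - G_p/2 = 13/4, [qq,q] = G_q/2 = -9/2
Gamma^p_ij = (G*[ij,p] - F*[ij,q])/(EG - F^2), Gamma^q_ij = (E*[ij,q] - F*[ij,p])/(EG - F^2)
Gamma_ppp = 564/643, Gamma_ppq = -84/643, Gamma_pqq = -92/643, Gamma_qpp = 2292/643, Gamma_qpq = -314/643, Gamma_qqq = -1140/643
X = (-9/4, 0), Y = (2, 5/2) at the point


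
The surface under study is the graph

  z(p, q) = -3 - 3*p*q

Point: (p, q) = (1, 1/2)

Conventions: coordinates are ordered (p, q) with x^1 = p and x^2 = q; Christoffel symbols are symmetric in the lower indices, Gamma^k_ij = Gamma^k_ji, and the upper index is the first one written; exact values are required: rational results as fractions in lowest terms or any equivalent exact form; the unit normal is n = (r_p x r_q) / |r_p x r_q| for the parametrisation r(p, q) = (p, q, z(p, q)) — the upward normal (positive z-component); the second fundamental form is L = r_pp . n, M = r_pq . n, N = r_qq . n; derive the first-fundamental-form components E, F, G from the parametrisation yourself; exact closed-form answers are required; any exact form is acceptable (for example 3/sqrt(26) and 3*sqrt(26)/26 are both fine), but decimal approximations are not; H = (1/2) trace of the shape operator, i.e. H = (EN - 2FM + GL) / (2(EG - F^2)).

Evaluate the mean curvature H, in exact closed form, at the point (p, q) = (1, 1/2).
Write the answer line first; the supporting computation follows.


Answer: H = 108/343

z_p = -3/2, z_q = -3, z_pp = 0, z_pq = -3, z_qq = 0
E = 13/4, F = 9/2, G = 10; answer radicand W^2 = 49/4
unnormalised second-form numerators: l = 0, m = -3, n = 0; L = l/sqrt(49/4), and similarly M = m/sqrt(W^2), N = n/sqrt(W^2)
H = (E*n - 2*F*m + G*l) / (2*(EG - F^2)*sqrt(W^2)); E*n - 2*F*m + G*l = 27, EG - F^2 = 49/4, so H = (54/49)/sqrt(49/4)


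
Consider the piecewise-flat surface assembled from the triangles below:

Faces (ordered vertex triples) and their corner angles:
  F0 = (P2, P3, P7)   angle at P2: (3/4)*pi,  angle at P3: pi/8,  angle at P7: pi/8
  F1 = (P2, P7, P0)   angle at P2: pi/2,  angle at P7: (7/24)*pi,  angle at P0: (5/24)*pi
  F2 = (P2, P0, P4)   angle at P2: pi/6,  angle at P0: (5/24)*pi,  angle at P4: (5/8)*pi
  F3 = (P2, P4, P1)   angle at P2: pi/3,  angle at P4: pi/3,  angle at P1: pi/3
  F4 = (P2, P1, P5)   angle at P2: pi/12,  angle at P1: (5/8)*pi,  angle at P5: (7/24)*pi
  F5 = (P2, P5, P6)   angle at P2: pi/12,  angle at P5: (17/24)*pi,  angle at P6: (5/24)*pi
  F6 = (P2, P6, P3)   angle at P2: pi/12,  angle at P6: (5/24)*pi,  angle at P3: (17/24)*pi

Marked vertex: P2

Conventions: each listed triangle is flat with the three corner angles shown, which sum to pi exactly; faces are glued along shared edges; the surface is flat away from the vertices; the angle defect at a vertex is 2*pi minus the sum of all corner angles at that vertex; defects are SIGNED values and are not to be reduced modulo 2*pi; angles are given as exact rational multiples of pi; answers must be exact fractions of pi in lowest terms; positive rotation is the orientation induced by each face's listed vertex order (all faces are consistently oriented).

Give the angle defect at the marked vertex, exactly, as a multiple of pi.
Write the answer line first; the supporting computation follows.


Answer: defect(P2) = 0

Sum of corner angles at P2: 2*pi
defect = 2*pi - 2*pi


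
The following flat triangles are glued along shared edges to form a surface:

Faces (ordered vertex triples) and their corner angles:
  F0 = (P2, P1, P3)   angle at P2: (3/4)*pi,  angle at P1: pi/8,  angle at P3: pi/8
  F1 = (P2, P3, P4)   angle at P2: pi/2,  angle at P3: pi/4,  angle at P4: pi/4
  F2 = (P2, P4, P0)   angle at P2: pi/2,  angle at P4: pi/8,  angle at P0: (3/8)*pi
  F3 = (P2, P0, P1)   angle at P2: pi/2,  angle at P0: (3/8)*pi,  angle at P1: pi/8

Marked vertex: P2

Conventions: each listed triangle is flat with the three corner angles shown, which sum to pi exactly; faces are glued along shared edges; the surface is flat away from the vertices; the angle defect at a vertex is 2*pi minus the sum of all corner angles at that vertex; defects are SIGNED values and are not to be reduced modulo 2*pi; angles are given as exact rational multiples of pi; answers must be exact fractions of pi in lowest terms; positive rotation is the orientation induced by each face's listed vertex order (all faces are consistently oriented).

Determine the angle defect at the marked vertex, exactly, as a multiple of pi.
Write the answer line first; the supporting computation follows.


Answer: defect(P2) = -pi/4

Sum of corner angles at P2: (9/4)*pi
defect = 2*pi - (9/4)*pi


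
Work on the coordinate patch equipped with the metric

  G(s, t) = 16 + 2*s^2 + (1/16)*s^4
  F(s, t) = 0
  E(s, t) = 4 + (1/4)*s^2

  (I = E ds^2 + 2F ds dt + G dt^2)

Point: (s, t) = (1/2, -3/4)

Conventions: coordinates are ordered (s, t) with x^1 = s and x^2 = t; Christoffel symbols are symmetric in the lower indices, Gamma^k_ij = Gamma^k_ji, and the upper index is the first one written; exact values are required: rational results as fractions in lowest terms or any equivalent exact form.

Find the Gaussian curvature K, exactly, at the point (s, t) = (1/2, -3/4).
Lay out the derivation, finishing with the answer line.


E = 65/16, F = 0, G = 4225/256, EG - F^2 = 274625/4096 at the point
E_s = 1/4, E_t = 0, F_s = 0, F_t = 0, G_s = 65/32, G_t = 0
E_tt = 0, F_st = 0, G_ss = 67/16
Apply the Brioschi formula K = (det M1 - det M2)/(EG - F^2)^2 over the derivative matrices of E, F, G.
M1 = [[-E_tt/2 + F_st - G_ss/2, E_s/2, F_s - E_t/2], [F_t - G_s/2, E, F], [G_t/2, F, G]] = [[-67/32, 1/8, 0], [-65/64, 65/16, 0], [0, 0, 4225/256]]; det M1 = -9062625/65536
M2 = [[0, E_t/2, G_s/2], [E_t/2, E, F], [G_s/2, F, G]] = [[0, 0, 65/64], [0, 65/16, 0], [65/64, 0, 4225/256]]; det M2 = -274625/65536
det M1 - det M2 = -274625/2048; K = -274625/2048 / (274625/4096)^2 = -8192/274625

Answer: K = -8192/274625


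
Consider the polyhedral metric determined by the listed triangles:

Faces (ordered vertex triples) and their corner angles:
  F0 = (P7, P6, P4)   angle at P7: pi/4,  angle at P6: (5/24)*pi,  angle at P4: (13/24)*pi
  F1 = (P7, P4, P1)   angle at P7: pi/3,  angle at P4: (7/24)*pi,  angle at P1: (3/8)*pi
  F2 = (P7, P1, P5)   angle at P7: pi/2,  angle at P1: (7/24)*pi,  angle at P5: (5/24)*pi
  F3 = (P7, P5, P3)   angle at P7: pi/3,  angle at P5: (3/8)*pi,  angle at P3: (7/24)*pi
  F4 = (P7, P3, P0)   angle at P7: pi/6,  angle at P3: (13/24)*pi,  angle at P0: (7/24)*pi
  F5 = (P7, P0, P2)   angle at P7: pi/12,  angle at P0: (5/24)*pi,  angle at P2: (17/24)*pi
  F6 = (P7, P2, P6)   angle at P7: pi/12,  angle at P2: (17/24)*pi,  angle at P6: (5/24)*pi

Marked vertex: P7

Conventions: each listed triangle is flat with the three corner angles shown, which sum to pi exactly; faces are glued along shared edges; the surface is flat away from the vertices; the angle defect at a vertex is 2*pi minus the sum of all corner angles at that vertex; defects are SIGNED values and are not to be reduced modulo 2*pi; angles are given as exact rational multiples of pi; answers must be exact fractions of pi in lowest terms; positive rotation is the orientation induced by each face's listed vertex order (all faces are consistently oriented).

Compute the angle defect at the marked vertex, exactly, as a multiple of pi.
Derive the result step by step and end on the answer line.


Sum of corner angles at P7: (7/4)*pi
defect = 2*pi - (7/4)*pi

Answer: defect(P7) = pi/4


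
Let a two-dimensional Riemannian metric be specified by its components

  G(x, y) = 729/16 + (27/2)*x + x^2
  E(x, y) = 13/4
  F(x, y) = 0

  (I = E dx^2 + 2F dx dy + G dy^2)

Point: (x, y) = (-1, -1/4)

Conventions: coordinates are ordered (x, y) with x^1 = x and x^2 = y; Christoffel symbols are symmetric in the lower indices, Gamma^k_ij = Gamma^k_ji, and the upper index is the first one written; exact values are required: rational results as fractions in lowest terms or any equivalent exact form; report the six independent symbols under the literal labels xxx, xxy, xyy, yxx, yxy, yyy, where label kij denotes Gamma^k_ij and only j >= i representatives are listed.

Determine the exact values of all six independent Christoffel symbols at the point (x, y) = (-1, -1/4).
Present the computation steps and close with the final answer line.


E = 13/4, F = 0, G = 529/16 at the point
E_x = 0, E_y = 0, F_x = 0, F_y = 0, G_x = 23/2, G_y = 0
EG - F^2 = 6877/64;  g^inv = (64/6877) * [[529/16, 0], [0, 13/4]]
first-kind symbols [ij,l] = (1/2)(d_i g_jl + d_j g_il - d_l g_ij): [xx,x] = E_x/2 = 0, [xx,y] = F_x - E_y/2 = 0, [xy,x] = E_y/2 = 0, [xy,y] = G_x/2 = 23/4, [yy,x] = F_y - G_x/2 = -23/4, [yy,y] = G_y/2 = 0
Gamma^x_ij = (G*[ij,x] - F*[ij,y])/(EG - F^2), Gamma^y_ij = (E*[ij,y] - F*[ij,x])/(EG - F^2)

Answer: Gamma_xxx = 0, Gamma_xxy = 0, Gamma_xyy = -23/13, Gamma_yxx = 0, Gamma_yxy = 4/23, Gamma_yyy = 0


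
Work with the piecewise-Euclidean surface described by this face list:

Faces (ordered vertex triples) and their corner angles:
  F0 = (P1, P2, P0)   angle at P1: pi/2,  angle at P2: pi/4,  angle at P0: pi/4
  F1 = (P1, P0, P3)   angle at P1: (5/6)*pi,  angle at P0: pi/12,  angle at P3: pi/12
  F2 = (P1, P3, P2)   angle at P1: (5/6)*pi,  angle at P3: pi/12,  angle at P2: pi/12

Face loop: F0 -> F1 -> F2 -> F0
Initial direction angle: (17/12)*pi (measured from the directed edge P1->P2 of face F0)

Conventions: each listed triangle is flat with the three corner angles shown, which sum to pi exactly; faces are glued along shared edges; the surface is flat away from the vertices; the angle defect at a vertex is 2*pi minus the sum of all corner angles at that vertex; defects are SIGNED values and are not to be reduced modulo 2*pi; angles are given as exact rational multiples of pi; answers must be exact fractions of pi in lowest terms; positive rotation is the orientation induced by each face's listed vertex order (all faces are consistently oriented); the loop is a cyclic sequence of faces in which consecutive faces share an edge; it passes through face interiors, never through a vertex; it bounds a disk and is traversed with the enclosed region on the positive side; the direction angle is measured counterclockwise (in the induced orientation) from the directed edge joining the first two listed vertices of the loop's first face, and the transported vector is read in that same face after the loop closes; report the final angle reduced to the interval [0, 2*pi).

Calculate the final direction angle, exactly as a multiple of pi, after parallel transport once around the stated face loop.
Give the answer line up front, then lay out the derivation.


Answer: final direction angle = (5/4)*pi

enclosed vertex P1: corner angles sum to (13/6)*pi, defect = 2*pi - (13/6)*pi = -pi/6
final direction = starting direction + enclosed defect total, reduced mod 2*pi (induced orientation)
final angle = (17/12)*pi - pi/6 = (5/4)*pi (mod 2*pi)


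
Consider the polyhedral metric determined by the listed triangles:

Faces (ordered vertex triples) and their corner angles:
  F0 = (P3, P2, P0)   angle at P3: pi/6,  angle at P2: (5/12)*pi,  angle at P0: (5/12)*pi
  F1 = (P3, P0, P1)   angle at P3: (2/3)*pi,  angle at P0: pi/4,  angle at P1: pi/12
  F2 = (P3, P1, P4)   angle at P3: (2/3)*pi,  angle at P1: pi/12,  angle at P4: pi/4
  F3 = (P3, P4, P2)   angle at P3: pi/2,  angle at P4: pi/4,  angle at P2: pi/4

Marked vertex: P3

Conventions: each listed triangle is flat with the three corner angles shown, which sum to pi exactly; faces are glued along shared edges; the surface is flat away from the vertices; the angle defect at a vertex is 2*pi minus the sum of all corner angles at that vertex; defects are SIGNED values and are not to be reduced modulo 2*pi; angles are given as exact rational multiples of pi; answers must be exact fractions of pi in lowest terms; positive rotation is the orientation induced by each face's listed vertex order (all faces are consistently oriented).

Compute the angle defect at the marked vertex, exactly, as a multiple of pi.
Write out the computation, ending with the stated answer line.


Sum of corner angles at P3: 2*pi
defect = 2*pi - 2*pi

Answer: defect(P3) = 0


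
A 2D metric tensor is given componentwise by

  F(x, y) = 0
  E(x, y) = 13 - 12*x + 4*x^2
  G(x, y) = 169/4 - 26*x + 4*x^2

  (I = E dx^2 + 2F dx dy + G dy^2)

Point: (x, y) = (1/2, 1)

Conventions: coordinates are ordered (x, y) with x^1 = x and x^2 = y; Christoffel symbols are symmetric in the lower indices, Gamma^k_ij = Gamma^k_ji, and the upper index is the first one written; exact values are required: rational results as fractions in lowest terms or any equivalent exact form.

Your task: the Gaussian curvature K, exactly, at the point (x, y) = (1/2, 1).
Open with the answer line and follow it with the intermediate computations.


Answer: K = 1/44

E = 8, F = 0, G = 121/4, EG - F^2 = 242 at the point
E_x = -8, E_y = 0, F_x = 0, F_y = 0, G_x = -22, G_y = 0
E_yy = 0, F_xy = 0, G_xx = 8
By Brioschi, K is (det M1 - det M2) divided by (EG - F^2) squared.
M1 = [[-E_yy/2 + F_xy - G_xx/2, E_x/2, F_x - E_y/2], [F_y - G_x/2, E, F], [G_y/2, F, G]] = [[-4, -4, 0], [11, 8, 0], [0, 0, 121/4]]; det M1 = 363
M2 = [[0, E_y/2, G_x/2], [E_y/2, E, F], [G_x/2, F, G]] = [[0, 0, -11], [0, 8, 0], [-11, 0, 121/4]]; det M2 = -968
det M1 - det M2 = 1331; K = 1331 / (242)^2 = 1/44


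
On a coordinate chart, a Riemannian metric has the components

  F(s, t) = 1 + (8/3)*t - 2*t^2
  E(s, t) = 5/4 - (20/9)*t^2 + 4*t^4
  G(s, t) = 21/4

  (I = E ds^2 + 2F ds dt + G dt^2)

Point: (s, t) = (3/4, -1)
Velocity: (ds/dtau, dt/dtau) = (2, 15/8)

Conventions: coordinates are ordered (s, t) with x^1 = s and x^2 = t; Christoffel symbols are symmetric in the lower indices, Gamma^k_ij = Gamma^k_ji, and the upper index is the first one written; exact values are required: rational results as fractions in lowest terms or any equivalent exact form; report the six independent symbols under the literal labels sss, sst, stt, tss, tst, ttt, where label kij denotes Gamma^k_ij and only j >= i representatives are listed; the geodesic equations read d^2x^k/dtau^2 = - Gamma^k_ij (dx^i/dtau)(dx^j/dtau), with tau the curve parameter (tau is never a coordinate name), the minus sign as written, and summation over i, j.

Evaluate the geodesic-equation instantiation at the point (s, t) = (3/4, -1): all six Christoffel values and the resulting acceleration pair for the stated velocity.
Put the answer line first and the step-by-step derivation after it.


Answer: Gamma_sss = 9152/1059, Gamma_sst = -4368/353, Gamma_stt = 5040/353, Gamma_tss = 22672/3177, Gamma_tst = -9152/1059, Gamma_ttt = 3520/353; accelerations (d^2s/dtau^2, d^2t/dtau^2) = (34063/4236, 3857/3177)

E = 109/36, F = -11/3, G = 21/4 at the point
E_s = 0, E_t = -104/9, F_s = 0, F_t = 20/3, G_s = 0, G_t = 0
EG - F^2 = 353/144;  g^inv = (144/353) * [[21/4, 11/3], [11/3, 109/36]]
first-kind symbols [ij,l] = (1/2)(d_i g_jl + d_j g_il - d_l g_ij): [ss,s] = E_s/2 = 0, [ss,t] = F_s - E_t/2 = 52/9, [st,s] = E_t/2 = -52/9, [st,t] = G_s/2 = 0, [tt,s] = F_t - G_s/2 = 20/3, [tt,t] = G_t/2 = 0
Gamma^s_ij = (G*[ij,s] - F*[ij,t])/(EG - F^2), Gamma^t_ij = (E*[ij,t] - F*[ij,s])/(EG - F^2)
Gamma_sss = 9152/1059, Gamma_sst = -4368/353, Gamma_stt = 5040/353, Gamma_tss = 22672/3177, Gamma_tst = -9152/1059, Gamma_ttt = 3520/353
d^2s/dtau^2 = -(Gamma_sss*(2)^2 + 2*Gamma_sst*(2)*(15/8) + Gamma_stt*(15/8)^2) = 34063/4236
d^2t/dtau^2 = -(Gamma_tss*(2)^2 + 2*Gamma_tst*(2)*(15/8) + Gamma_ttt*(15/8)^2) = 3857/3177


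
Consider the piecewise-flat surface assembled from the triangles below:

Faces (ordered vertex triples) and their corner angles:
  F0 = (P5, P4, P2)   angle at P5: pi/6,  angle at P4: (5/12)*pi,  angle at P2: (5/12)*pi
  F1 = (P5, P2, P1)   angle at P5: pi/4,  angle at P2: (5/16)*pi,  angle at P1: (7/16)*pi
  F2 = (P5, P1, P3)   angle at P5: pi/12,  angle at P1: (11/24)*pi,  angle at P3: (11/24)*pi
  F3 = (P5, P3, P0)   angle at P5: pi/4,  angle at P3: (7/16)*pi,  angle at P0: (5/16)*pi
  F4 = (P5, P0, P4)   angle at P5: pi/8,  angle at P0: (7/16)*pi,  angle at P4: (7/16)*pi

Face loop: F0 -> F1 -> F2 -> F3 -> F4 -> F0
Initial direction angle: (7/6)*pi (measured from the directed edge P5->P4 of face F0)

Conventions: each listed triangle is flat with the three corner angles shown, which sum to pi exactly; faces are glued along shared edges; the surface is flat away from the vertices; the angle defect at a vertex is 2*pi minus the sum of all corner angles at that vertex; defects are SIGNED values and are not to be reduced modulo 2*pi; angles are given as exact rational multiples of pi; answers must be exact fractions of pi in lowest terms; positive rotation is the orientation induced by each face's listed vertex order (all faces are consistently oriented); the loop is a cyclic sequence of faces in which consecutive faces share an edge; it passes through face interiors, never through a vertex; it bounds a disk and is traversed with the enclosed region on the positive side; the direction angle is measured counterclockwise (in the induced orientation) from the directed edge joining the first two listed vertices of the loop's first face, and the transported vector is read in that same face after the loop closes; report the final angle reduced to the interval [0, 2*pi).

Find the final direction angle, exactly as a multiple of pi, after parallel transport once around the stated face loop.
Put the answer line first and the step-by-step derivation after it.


Answer: final direction angle = (7/24)*pi

enclosed vertex P5: corner angles sum to (7/8)*pi, defect = 2*pi - (7/8)*pi = (9/8)*pi
transport around the loop rotates by the sum of enclosed defects; add to the initial angle mod 2*pi
final angle = (7/6)*pi + (9/8)*pi = (7/24)*pi (mod 2*pi)


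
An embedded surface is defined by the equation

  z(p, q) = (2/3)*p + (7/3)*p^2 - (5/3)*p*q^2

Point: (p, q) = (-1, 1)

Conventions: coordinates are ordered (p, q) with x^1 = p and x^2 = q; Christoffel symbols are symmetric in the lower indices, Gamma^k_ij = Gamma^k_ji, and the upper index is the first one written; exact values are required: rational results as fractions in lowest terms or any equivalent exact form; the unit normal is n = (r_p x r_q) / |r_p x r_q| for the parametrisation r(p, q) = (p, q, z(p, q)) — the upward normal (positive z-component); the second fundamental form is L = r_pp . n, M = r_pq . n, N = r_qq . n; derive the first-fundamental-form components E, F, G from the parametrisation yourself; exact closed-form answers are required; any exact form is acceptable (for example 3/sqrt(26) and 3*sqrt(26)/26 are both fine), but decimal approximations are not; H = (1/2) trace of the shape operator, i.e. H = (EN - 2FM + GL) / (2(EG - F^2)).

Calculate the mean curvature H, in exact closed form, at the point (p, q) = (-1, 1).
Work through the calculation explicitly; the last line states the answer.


z_p = -17/3, z_q = 10/3, z_pp = 14/3, z_pq = -10/3, z_qq = 10/3
E = 298/9, F = -170/9, G = 109/9; answer radicand W^2 = 398/9
unnormalised second-form numerators: l = 14/3, m = -10/3, n = 10/3; L = l/sqrt(398/9), and similarly M = m/sqrt(W^2), N = n/sqrt(W^2)
H = (E*n - 2*F*m + G*l) / (2*(EG - F^2)*sqrt(W^2)); E*n - 2*F*m + G*l = 1106/27, EG - F^2 = 398/9, so H = (553/1194)/sqrt(398/9)

Answer: H = 553*sqrt(398)/158404


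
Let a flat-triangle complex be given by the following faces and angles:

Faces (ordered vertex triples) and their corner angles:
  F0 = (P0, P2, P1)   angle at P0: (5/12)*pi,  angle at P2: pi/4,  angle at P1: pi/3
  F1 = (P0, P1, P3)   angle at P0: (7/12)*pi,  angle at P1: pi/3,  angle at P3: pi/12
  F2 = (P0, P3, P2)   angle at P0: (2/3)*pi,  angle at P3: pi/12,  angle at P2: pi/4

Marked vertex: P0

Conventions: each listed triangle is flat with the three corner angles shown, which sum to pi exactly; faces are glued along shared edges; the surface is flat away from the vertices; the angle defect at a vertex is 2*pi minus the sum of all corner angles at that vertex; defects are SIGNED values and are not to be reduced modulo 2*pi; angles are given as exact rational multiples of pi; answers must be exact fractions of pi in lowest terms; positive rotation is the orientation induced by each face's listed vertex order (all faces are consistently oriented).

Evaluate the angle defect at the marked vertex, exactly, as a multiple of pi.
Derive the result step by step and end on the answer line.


Sum of corner angles at P0: (5/3)*pi
defect = 2*pi - (5/3)*pi

Answer: defect(P0) = pi/3
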